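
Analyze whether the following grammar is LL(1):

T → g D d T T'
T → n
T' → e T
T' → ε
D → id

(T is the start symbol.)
No. Predict set conflict for T': { 'e' }

Relevant sets:
  FOLLOW(T') = { $, 'e' }

For T:
  PREDICT(T → g D d T T') = { 'g' }
  PREDICT(T → n) = { 'n' }
For T':
  PREDICT(T' → e T) = { 'e' }
  PREDICT(T' → ε) = { $, 'e' }
D has a single production, so nothing to check there.

Conflict found: Predict set conflict for T': { 'e' }
The grammar is NOT LL(1).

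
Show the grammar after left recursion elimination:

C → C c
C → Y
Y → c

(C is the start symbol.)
C is directly left-recursive. The standard transformation for
  A → A α₁ | ... | A α_m | β₁ | ... | β_n
is
  A  → β₁ A' | ... | β_n A'
  A' → α₁ A' | ... | α_m A' | ε

C → Y becomes C → Y C'
C → C c becomes C' → c C'
Add C' → ε

Productions for other non-terminals are unchanged:
  Y → c

Resulting grammar:
C → Y C'
C' → c C'
C' → ε
Y → c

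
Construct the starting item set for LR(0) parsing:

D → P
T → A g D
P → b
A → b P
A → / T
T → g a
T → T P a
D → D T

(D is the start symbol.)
First, augment the grammar with D' → D
I₀ = CLOSURE({ [D' → . D] }):
  [D' → . D] has the dot before D: add [D → . P], [D → . D T]
  [D → . P] has the dot before P: add [P → . b]
No further items can be added.

I₀ = { [D → . D T], [D → . P], [D' → . D], [P → . b] }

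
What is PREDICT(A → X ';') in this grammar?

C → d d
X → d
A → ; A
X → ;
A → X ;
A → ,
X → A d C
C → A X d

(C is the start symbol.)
PREDICT(A → X ';') = (FIRST(RHS) \ {ε}) ∪ (FOLLOW(A) if ε ∈ FIRST(RHS), i.e. RHS ⇒* ε)
FIRST(X) = { ',', ';', 'd' }
FIRST(X ';') = { ',', ';', 'd' }
ε ∉ FIRST(X ';'), so FOLLOW(A) is not added.
PREDICT(A → X ';') = { ',', ';', 'd' }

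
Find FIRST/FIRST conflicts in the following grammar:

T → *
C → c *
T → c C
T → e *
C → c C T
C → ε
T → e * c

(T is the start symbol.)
Productions for T:
  T → *: FIRST = { '*' }
  T → c C: FIRST = { 'c' }
  T → e *: FIRST = { 'e' }
  T → e * c: FIRST = { 'e' }
Productions for C:
  C → c *: FIRST = { 'c' }
  C → c C T: FIRST = { 'c' }
  C → ε: FIRST = { ε }

Conflict for T: T → e * and T → e * c
  Overlap: { 'e' }
Conflict for C: C → c * and C → c C T
  Overlap: { 'c' }

Answer: Yes. T → e '*' / T → e '*' c on { 'e' }; C → c '*' / C → c C T on { 'c' }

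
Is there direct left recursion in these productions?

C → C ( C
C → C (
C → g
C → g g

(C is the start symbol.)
Yes, C is left-recursive

C → C ( C: LEFT RECURSIVE (starts with C)
C → C (: LEFT RECURSIVE (starts with C)
C → g: starts with g
C → g g: starts with g

The grammar has direct left recursion on: C.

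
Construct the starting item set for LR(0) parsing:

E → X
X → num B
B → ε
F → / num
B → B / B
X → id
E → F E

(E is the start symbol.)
First, augment the grammar with E' → E
I₀ = CLOSURE({ [E' → . E] }):
  [E' → . E] has the dot before E: add [E → . X], [E → . F E]
  [E → . X] has the dot before X: add [X → . num B], [X → . id]
  [E → . F E] has the dot before F: add [F → . / num]
No further items can be added.

I₀ = { [E → . F E], [E → . X], [E' → . E], [F → . / num], [X → . id], [X → . num B] }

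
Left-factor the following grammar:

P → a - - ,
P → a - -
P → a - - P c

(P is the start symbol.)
Left-factoring transforms A → αβ₁ | αβ₂ into A → αA' and A' → β₁ | β₂
(α is the longest common prefix among the alternatives). Repeat until
no nonterminal has two alternatives with a common prefix.

Round 1: P has alternatives sharing prefix 'a - -'. Introduce P': P → a - - P'
  Add: P' → ,
  Add: P' → ε
  Add: P' → P c

No remaining common prefixes — done.

Resulting grammar:
P → a - - P'
P' → ,
P' → ε
P' → P c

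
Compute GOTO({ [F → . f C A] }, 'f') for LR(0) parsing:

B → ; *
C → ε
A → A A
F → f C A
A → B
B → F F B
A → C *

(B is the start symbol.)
GOTO(I, 'f') = CLOSURE({ [A → αX.β] : [A → α.Xβ] ∈ I, X = 'f' })

Items with dot before 'f', with the dot advanced:
  [F → . f C A] → [F → f . C A]
Closure of the advanced items:
  [F → f . C A] has the dot before C: add [C → .]

GOTO = { [C → .], [F → f . C A] }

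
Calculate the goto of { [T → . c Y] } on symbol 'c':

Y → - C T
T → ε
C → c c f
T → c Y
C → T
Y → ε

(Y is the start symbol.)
GOTO(I, 'c') = CLOSURE({ [A → αX.β] : [A → α.Xβ] ∈ I, X = 'c' })

Items with dot before 'c', with the dot advanced:
  [T → . c Y] → [T → c . Y]
Closure of the advanced items:
  [T → c . Y] has the dot before Y: add [Y → . - C T], [Y → .]

GOTO = { [T → c . Y], [Y → . - C T], [Y → .] }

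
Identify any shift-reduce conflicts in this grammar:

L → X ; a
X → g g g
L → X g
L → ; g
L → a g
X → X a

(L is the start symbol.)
No shift-reduce conflicts

Augment with L' → L and build the canonical LR(0) collection (I0 = CLOSURE({[L' → . L]}), then GOTO on every symbol after a dot until no new states appear). It has 14 states:
  I0: { [L → . ; g], [L → . X ; a], [L → . X g], [L → . a g], [L' → . L], [X → . X a], [X → . g g g] }  — shift
  I1: { [L → ; . g] }  — shift
  I2: { [L' → L .] }  — accept
  I3: { [L → X . ; a], [L → X . g], [X → X . a] }  — shift
  I4: { [L → a . g] }  — shift
  I5: { [X → g . g g] }  — shift
  I6: { [X → g g . g] }  — shift
  I7: { [X → g g g .] }  — reduce
  I8: { [L → a g .] }  — reduce
  I9: { [L → X ; . a] }  — shift
  I10: { [X → X a .] }  — reduce
  I11: { [L → X g .] }  — reduce
  I12: { [L → X ; a .] }  — reduce
  I13: { [L → ; g .] }  — reduce

No state contains both a complete item and a shift item.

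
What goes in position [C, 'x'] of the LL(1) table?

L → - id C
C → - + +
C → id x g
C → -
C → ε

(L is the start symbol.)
To find M[C, 'x'], we find productions for C where 'x' is in the predict set (PREDICT(N → α) = (FIRST(α) \ {ε}) ∪ (FOLLOW(N) if α ⇒* ε)).

Relevant sets:
  FOLLOW(C) = { $ }

C → - + +: PREDICT = { '-' }
C → id x g: PREDICT = { 'id' }
C → -: PREDICT = { '-' }
C → ε: PREDICT = { $ }

M[C, 'x'] is empty (no production applies)

Answer: Empty (error entry)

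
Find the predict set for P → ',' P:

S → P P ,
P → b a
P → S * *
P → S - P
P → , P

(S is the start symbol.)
PREDICT(P → ',' P) = (FIRST(RHS) \ {ε}) ∪ (FOLLOW(P) if ε ∈ FIRST(RHS), i.e. RHS ⇒* ε)
FIRST(',' P) = { ',' }
ε ∉ FIRST(',' P), so FOLLOW(P) is not added.
PREDICT(P → ',' P) = { ',' }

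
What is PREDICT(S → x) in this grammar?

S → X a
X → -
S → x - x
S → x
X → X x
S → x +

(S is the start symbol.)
{ 'x' }

PREDICT(S → x) = (FIRST(RHS) \ {ε}) ∪ (FOLLOW(S) if ε ∈ FIRST(RHS), i.e. RHS ⇒* ε)
FIRST(x) = { 'x' }
ε ∉ FIRST(x), so FOLLOW(S) is not added.
PREDICT(S → x) = { 'x' }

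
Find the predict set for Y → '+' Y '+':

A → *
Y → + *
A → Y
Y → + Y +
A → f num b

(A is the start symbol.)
PREDICT(Y → '+' Y '+') = (FIRST(RHS) \ {ε}) ∪ (FOLLOW(Y) if ε ∈ FIRST(RHS), i.e. RHS ⇒* ε)
FIRST('+' Y '+') = { '+' }
ε ∉ FIRST('+' Y '+'), so FOLLOW(Y) is not added.
PREDICT(Y → '+' Y '+') = { '+' }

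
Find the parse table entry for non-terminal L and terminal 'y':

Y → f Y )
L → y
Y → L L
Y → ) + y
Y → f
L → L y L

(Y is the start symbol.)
L → y, L → L y L

To find M[L, 'y'], we find productions for L where 'y' is in the predict set (PREDICT(N → α) = (FIRST(α) \ {ε}) ∪ (FOLLOW(N) if α ⇒* ε)).

Relevant sets:
  FIRST(L) = { 'y' }

L → y: PREDICT = { 'y' }
  'y' is in predict set, so this production goes in M[L, 'y']
L → L y L: PREDICT = { 'y' }
  'y' is in predict set, so this production goes in M[L, 'y']

M[L, 'y'] = L → y, L → L y L  (a multiply-defined cell — the grammar is not LL(1))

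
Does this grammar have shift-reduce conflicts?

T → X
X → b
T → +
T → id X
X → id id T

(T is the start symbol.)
Augment with T' → T and build the canonical LR(0) collection (I0 = CLOSURE({[T' → . T]}), then GOTO on every symbol after a dot until no new states appear). It has 11 states:
  I0: { [T → . +], [T → . X], [T → . id X], [T' → . T], [X → . b], [X → . id id T] }  — shift
  I1: { [T → + .] }  — reduce
  I2: { [T' → T .] }  — accept
  I3: { [T → X .] }  — reduce
  I4: { [X → b .] }  — reduce
  I5: { [T → id . X], [X → . b], [X → . id id T], [X → id . id T] }  — shift
  I6: { [T → id X .] }  — reduce
  I7: { [T → . +], [T → . X], [T → . id X], [X → . b], [X → . id id T], [X → id . id T], [X → id id . T] }  — shift
  I8: { [X → id id T .] }  — reduce
  I9: { [T → . +], [T → . X], [T → . id X], [T → id . X], [X → . b], [X → . id id T], [X → id . id T], [X → id id . T] }  — shift
  I10: { [T → X .], [T → id X .] }  — 2 reduces

No state contains both a complete item and a shift item.

Answer: No shift-reduce conflicts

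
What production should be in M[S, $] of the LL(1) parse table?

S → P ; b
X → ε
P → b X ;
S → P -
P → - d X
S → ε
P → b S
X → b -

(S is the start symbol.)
To find M[S, $], we find productions for S where $ is in the predict set (PREDICT(N → α) = (FIRST(α) \ {ε}) ∪ (FOLLOW(N) if α ⇒* ε)).

Relevant sets:
  FIRST(P) = { '-', 'b' }
  FOLLOW(S) = { $, '-', ';' }

S → P ; b: PREDICT = { '-', 'b' }
S → P -: PREDICT = { '-', 'b' }
S → ε: PREDICT = { $, '-', ';' }
  $ is in predict set, so this production goes in M[S, $]

M[S, $] = S → ε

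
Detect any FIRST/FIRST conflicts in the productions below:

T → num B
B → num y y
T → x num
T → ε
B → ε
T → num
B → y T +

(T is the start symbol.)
Yes. T → num B / T → num on { 'num' }

Productions for T:
  T → num B: FIRST = { 'num' }
  T → x num: FIRST = { 'x' }
  T → ε: FIRST = { ε }
  T → num: FIRST = { 'num' }
Productions for B:
  B → num y y: FIRST = { 'num' }
  B → ε: FIRST = { ε }
  B → y T +: FIRST = { 'y' }

Conflict for T: T → num B and T → num
  Overlap: { 'num' }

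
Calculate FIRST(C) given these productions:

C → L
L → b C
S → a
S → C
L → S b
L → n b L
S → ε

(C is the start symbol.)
{ 'a', 'b', 'n' }

FIRST sets of the other non-terminals involved (by the same procedure, iterated to a fixed point):
  FIRST(L) = { 'a', 'b', 'n' }

From C → L:
  - L is a non-terminal: add FIRST(L) \ {ε} = { 'a', 'b', 'n' }
    L is not nullable, so stop

Collecting: FIRST(C) = { 'a', 'b', 'n' }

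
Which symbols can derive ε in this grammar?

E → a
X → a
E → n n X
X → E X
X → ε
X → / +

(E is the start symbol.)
ε-productions: X → ε
So X is immediately nullable.
No further non-terminal can be added: every production for the remaining non-terminals contains a terminal or a non-nullable non-terminal.
Nullable = { 'X' }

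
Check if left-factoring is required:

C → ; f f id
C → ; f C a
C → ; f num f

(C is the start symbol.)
Yes, C has productions with common prefix '; f'

Left-factoring is needed when two productions for the same non-terminal
share a common prefix on the right-hand side.

Productions for C:
  C → ; f f id
  C → ; f C a
  C → ; f num f

Found common prefix '; f' in productions for C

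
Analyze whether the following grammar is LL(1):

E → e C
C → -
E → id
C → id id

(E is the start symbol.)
Yes, the grammar is LL(1).

For E:
  PREDICT(E → e C) = { 'e' }
  PREDICT(E → id) = { 'id' }
For C:
  PREDICT(C → '-') = { '-' }
  PREDICT(C → id id) = { 'id' }

All predict sets are disjoint. The grammar IS LL(1).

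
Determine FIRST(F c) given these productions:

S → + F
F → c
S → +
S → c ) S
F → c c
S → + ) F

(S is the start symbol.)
FIRST sets of the non-terminals involved (from the grammar, by fixed-point iteration):
  FIRST(F) = { 'c' }

To compute FIRST(F c), process the symbols left to right:
Symbol F is a non-terminal. Add FIRST(F) \ {ε} = { 'c' }
F is not nullable (ε ∉ FIRST(F)), so stop here.
FIRST(F c) = { 'c' }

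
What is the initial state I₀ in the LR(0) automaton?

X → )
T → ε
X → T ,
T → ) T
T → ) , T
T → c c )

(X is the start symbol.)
First, augment the grammar with X' → X
I₀ = CLOSURE({ [X' → . X] }):
  [X' → . X] has the dot before X: add [X → . )], [X → . T ,]
  [X → . T ,] has the dot before T: add [T → .], [T → . ) T], [T → . ) , T], [T → . c c )]
No further items can be added.

I₀ = { [T → . ) , T], [T → . ) T], [T → . c c )], [T → .], [X → . )], [X → . T ,], [X' → . X] }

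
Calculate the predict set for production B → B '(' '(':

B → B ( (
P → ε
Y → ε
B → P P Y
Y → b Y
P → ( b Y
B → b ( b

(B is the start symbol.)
{ '(', 'b' }

PREDICT(B → B '(' '(') = (FIRST(RHS) \ {ε}) ∪ (FOLLOW(B) if ε ∈ FIRST(RHS), i.e. RHS ⇒* ε)
FIRST(B) = { '(', 'b', ε }
FIRST(B '(' '(') = { '(', 'b' }
ε ∉ FIRST(B '(' '('), so FOLLOW(B) is not added.
PREDICT(B → B '(' '(') = { '(', 'b' }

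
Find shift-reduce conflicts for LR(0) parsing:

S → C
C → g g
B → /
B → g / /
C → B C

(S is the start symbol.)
No shift-reduce conflicts

Augment with S' → S and build the canonical LR(0) collection (I0 = CLOSURE({[S' → . S]}), then GOTO on every symbol after a dot until no new states appear). It has 10 states:
  I0: { [B → . /], [B → . g / /], [C → . B C], [C → . g g], [S → . C], [S' → . S] }  — shift
  I1: { [B → / .] }  — reduce
  I2: { [B → . /], [B → . g / /], [C → . B C], [C → . g g], [C → B . C] }  — shift
  I3: { [S → C .] }  — reduce
  I4: { [S' → S .] }  — accept
  I5: { [B → g . / /], [C → g . g] }  — shift
  I6: { [B → g / . /] }  — shift
  I7: { [C → g g .] }  — reduce
  I8: { [B → g / / .] }  — reduce
  I9: { [C → B C .] }  — reduce

No state contains both a complete item and a shift item.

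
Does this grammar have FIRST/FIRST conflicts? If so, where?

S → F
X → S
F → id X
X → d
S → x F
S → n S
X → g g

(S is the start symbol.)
FIRST sets of the non-terminals at (or reachable through a nullable prefix from) the front of some alternative:
  FIRST(F) = { 'id' }
  FIRST(S) = { 'id', 'n', 'x' }

Productions for S:
  S → F: FIRST = { 'id' }
  S → x F: FIRST = { 'x' }
  S → n S: FIRST = { 'n' }
Productions for X:
  X → S: FIRST = { 'id', 'n', 'x' }
  X → d: FIRST = { 'd' }
  X → g g: FIRST = { 'g' }
F has only one production, so no FIRST/FIRST conflict is possible there.

All alternatives of each non-terminal have pairwise disjoint FIRST sets.

Answer: No FIRST/FIRST conflicts.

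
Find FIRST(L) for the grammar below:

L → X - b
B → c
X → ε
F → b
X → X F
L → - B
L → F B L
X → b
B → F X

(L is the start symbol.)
{ '-', 'b' }

To compute FIRST(L), examine every production with L on the left-hand side, reading each right-hand side left to right until a non-nullable symbol is reached.

FIRST sets of the other non-terminals involved (by the same procedure, iterated to a fixed point):
  FIRST(X) = { 'b', ε }
  FIRST(F) = { 'b' }

From L → X - b:
  - X is a non-terminal: add FIRST(X) \ {ε} = { 'b' }
    X is nullable, so continue to the next symbol
  - '-' is a terminal: add '-' and stop
From L → - B:
  - '-' is a terminal: add '-' and stop
From L → F B L:
  - F is a non-terminal: add FIRST(F) \ {ε} = { 'b' }
    F is not nullable, so stop

Collecting: FIRST(L) = { '-', 'b' }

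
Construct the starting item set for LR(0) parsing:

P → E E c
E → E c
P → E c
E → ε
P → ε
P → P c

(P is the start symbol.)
First, augment the grammar with P' → P
I₀ = CLOSURE({ [P' → . P] }):
  [P' → . P] has the dot before P: add [P → . E E c], [P → . E c], [P → .], [P → . P c]
  [P → . E E c] has the dot before E: add [E → . E c], [E → .]
No further items can be added.

I₀ = { [E → . E c], [E → .], [P → . E E c], [P → . E c], [P → . P c], [P → .], [P' → . P] }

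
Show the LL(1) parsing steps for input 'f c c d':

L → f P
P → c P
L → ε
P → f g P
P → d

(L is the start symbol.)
Stack is shown with the top on the left.

Stack  Input      Action
------------------------
L $    f c c d $  output L → f P
f P $  f c c d $  match 'f'
P $    c c d $    output P → c P
c P $  c c d $    match 'c'
P $    c d $      output P → c P
c P $  c d $      match 'c'
P $    d $        output P → d
d $    d $        match 'd'
$      $          accept

The string is accepted.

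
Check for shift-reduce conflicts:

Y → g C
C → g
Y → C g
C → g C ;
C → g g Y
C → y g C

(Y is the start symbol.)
Yes — I3: [C → g .] vs [C → . g]; I7: [C → g .] vs [C → . g]; I9: [C → g .] vs [C → . g]; I12: [C → g .] vs [C → . g]; I13: [Y → g C .] vs [C → g C . ;]; I16: [Y → g C .] vs [C → g C . ;]

Augment with Y' → Y and build the canonical LR(0) collection (I0 = CLOSURE({[Y' → . Y]}), then GOTO on every symbol after a dot until no new states appear). It has 17 states:
  I0: { [C → . g C ;], [C → . g g Y], [C → . g], [C → . y g C], [Y → . C g], [Y → . g C], [Y' → . Y] }  — shift
  I1: { [Y → C . g] }  — shift
  I2: { [Y' → Y .] }  — accept
  I3: { [C → . g C ;], [C → . g g Y], [C → . g], [C → . y g C], [C → g . C ;], [C → g . g Y], [C → g .], [Y → g . C] }  — shift, reduce
  I4: { [C → y . g C] }  — shift
  I5: { [C → . g C ;], [C → . g g Y], [C → . g], [C → . y g C], [C → y g . C] }  — shift
  I6: { [C → y g C .] }  — reduce
  I7: { [C → . g C ;], [C → . g g Y], [C → . g], [C → . y g C], [C → g . C ;], [C → g . g Y], [C → g .] }  — shift, reduce
  I8: { [C → g C . ;] }  — shift
  I9: { [C → . g C ;], [C → . g g Y], [C → . g], [C → . y g C], [C → g . C ;], [C → g . g Y], [C → g .], [C → g g . Y], [Y → . C g], [Y → . g C] }  — shift, reduce
  I10: { [C → g C . ;], [Y → C . g] }  — shift
  I11: { [C → g g Y .] }  — reduce
  I12: { [C → . g C ;], [C → . g g Y], [C → . g], [C → . y g C], [C → g . C ;], [C → g . g Y], [C → g .], [C → g g . Y], [Y → . C g], [Y → . g C], [Y → g . C] }  — shift, reduce
  I13: { [C → g C . ;], [Y → C . g], [Y → g C .] }  — shift, reduce
  I14: { [C → g C ; .] }  — reduce
  I15: { [Y → C g .] }  — reduce
  I16: { [C → g C . ;], [Y → g C .] }  — shift, reduce

I3 contains reduce item [C → g .] and shift items [C → . g], [C → . g C ;], [C → . g g Y], [C → g . g Y], [C → . y g C] — shift-reduce conflict.
I7 contains reduce item [C → g .] and shift items [C → . g], [C → . g C ;], [C → . g g Y], [C → g . g Y], [C → . y g C] — shift-reduce conflict.
I9 contains reduce item [C → g .] and shift items [C → . g], [C → . g C ;], [C → . g g Y], [C → g . g Y], [C → . y g C], [Y → . g C] — shift-reduce conflict.
I12 contains reduce item [C → g .] and shift items [C → . g], [C → . g C ;], [C → . g g Y], [C → g . g Y], [C → . y g C], [Y → . g C] — shift-reduce conflict.
I13 contains reduce item [Y → g C .] and shift items [C → g C . ;], [Y → C . g] — shift-reduce conflict.
I16 contains reduce item [Y → g C .] and shift item [C → g C . ;] — shift-reduce conflict.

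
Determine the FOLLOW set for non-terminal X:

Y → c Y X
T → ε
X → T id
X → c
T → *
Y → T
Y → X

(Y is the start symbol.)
{ $, '*', 'c', 'id' }

In Y → c Y X: X is at the end, add FOLLOW(Y)
In Y → X: X is at the end, add FOLLOW(Y)

The FOLLOW sets referred to above (computed the same way, to a fixed point):
  FOLLOW(Y) = { $, '*', 'c', 'id' }

Taking the union: FOLLOW(X) = { $, '*', 'c', 'id' }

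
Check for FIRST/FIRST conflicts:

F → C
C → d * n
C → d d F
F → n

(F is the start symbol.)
Yes. C → d '*' n / C → d d F on { 'd' }

A FIRST/FIRST conflict occurs when two productions N → α and N → β for the same non-terminal have FIRST(α) ∩ FIRST(β) ≠ ∅ (with ε ∈ FIRST of a nullable right-hand side, so two nullable alternatives also conflict).

FIRST sets of the non-terminals at (or reachable through a nullable prefix from) the front of some alternative:
  FIRST(C) = { 'd' }

Productions for F:
  F → C: FIRST = { 'd' }
  F → n: FIRST = { 'n' }
Productions for C:
  C → d * n: FIRST = { 'd' }
  C → d d F: FIRST = { 'd' }

Conflict for C: C → d * n and C → d d F
  Overlap: { 'd' }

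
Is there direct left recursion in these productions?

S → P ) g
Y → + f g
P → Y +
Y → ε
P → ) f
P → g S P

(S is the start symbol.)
No direct left recursion

S → P ) g: starts with P
Y → + f g: starts with '+'
P → Y +: starts with Y
Y → ε: starts with ε
P → ) f: starts with ')'
P → g S P: starts with g

No direct left recursion found.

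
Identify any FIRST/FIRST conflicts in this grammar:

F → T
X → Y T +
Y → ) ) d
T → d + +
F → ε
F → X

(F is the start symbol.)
FIRST sets of the non-terminals at (or reachable through a nullable prefix from) the front of some alternative:
  FIRST(T) = { 'd' }
  FIRST(X) = { ')' }

Productions for F:
  F → T: FIRST = { 'd' }
  F → ε: FIRST = { ε }
  F → X: FIRST = { ')' }
X, Y, T have only one production, so no FIRST/FIRST conflict is possible there.

All alternatives of each non-terminal have pairwise disjoint FIRST sets.

Answer: No FIRST/FIRST conflicts.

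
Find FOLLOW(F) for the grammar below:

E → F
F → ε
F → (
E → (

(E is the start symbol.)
In E → F: F is at the end, add FOLLOW(E)

The FOLLOW sets referred to above (computed the same way, to a fixed point):
  FOLLOW(E) = { $ }

Taking the union: FOLLOW(F) = { $ }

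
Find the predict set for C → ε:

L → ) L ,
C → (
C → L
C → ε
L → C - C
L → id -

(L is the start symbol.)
PREDICT(C → ε) = (FIRST(RHS) \ {ε}) ∪ (FOLLOW(C) if ε ∈ FIRST(RHS), i.e. RHS ⇒* ε)
The right-hand side is ε (FIRST(ε) = { ε }), so the predict set is FOLLOW(C) = { $, ',', '-' }
PREDICT(C → ε) = { $, ',', '-' }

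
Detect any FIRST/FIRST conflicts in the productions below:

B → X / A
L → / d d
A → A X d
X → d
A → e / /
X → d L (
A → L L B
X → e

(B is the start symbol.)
A FIRST/FIRST conflict occurs when two productions N → α and N → β for the same non-terminal have FIRST(α) ∩ FIRST(β) ≠ ∅ (with ε ∈ FIRST of a nullable right-hand side, so two nullable alternatives also conflict).

FIRST sets of the non-terminals at (or reachable through a nullable prefix from) the front of some alternative:
  FIRST(A) = { '/', 'e' }
  FIRST(L) = { '/' }

Productions for A:
  A → A X d: FIRST = { '/', 'e' }
  A → e / /: FIRST = { 'e' }
  A → L L B: FIRST = { '/' }
Productions for X:
  X → d: FIRST = { 'd' }
  X → d L (: FIRST = { 'd' }
  X → e: FIRST = { 'e' }
B, L have only one production, so no FIRST/FIRST conflict is possible there.

Conflict for A: A → A X d and A → e / /
  Overlap: { 'e' }
Conflict for A: A → A X d and A → L L B
  Overlap: { '/' }
Conflict for X: X → d and X → d L (
  Overlap: { 'd' }

Answer: Yes. A → A X d / A → e '/' '/' on { 'e' }; A → A X d / A → L L B on { '/' }; X → d / X → d L '(' on { 'd' }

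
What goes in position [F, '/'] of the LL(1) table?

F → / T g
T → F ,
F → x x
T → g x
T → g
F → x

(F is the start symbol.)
To find M[F, '/'], we find productions for F where '/' is in the predict set (PREDICT(N → α) = (FIRST(α) \ {ε}) ∪ (FOLLOW(N) if α ⇒* ε)).

F → / T g: PREDICT = { '/' }
  '/' is in predict set, so this production goes in M[F, '/']
F → x x: PREDICT = { 'x' }
F → x: PREDICT = { 'x' }

M[F, '/'] = F → / T g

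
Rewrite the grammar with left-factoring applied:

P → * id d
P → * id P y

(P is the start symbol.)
P → * id P'
P' → d
P' → P y

Left-factoring transforms A → αβ₁ | αβ₂ into A → αA' and A' → β₁ | β₂
(α is the longest common prefix among the alternatives). Repeat until
no nonterminal has two alternatives with a common prefix.

Round 1: P has alternatives sharing prefix '* id'. Introduce P': P → * id P'
  Add: P' → d
  Add: P' → P y

No remaining common prefixes — done.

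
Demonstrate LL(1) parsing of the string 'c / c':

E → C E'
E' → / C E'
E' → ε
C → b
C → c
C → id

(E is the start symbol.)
LL(1) parsing maintains a stack (initially the start symbol over $) and the input. At each step: if the stack top is a terminal, match it against the current input token; if it is a non-terminal N, replace it with the RHS of M[N, lookahead] (the unique production whose predict set contains the lookahead).

Stack is shown with the top on the left.

Stack     Input    Action
-------------------------
E $       c / c $  output E → C E'
C E' $    c / c $  output C → c
c E' $    c / c $  match 'c'
E' $      / c $    output E' → / C E'
/ C E' $  / c $    match '/'
C E' $    c $      output C → c
c E' $    c $      match 'c'
E' $      $        output E' → ε
$         $        accept

The string is accepted.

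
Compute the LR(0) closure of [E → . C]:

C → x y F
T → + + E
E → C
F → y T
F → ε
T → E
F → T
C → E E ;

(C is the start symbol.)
{ [C → . E E ;], [C → . x y F], [E → . C] }

To compute CLOSURE, for each item [A → α.Bβ] where B is a non-terminal, add [B → .γ] for all productions B → γ; repeat for the newly added items until nothing changes.

Start with: [E → . C]
  [E → . C] has the dot before C: add [C → . x y F], [C → . E E ;]
  [C → . E E ;] has the dot before E: all E-items already present
No further items can be added.

CLOSURE = { [C → . E E ;], [C → . x y F], [E → . C] }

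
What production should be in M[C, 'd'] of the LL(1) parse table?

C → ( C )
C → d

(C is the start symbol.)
To find M[C, 'd'], we find productions for C where 'd' is in the predict set (PREDICT(N → α) = (FIRST(α) \ {ε}) ∪ (FOLLOW(N) if α ⇒* ε)).

C → ( C ): PREDICT = { '(' }
C → d: PREDICT = { 'd' }
  'd' is in predict set, so this production goes in M[C, 'd']

M[C, 'd'] = C → d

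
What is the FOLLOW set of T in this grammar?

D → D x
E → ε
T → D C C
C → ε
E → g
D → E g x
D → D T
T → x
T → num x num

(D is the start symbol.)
{ $, 'g', 'num', 'x' }

To compute FOLLOW(T), find every occurrence of T on a right-hand side N → α T β: add FIRST(β) \ {ε}, and if β is empty or nullable also add FOLLOW(N). Iterate to a fixed point.

In D → D T: T is at the end, add FOLLOW(D)

The FOLLOW sets referred to above (computed the same way, to a fixed point):
  FOLLOW(D) = { $, 'g', 'num', 'x' }

Taking the union: FOLLOW(T) = { $, 'g', 'num', 'x' }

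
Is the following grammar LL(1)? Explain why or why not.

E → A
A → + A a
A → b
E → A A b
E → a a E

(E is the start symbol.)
A grammar is LL(1) if for each non-terminal N with multiple productions, the predict sets of those productions are pairwise disjoint, where PREDICT(N → α) = (FIRST(α) \ {ε}) ∪ (FOLLOW(N) if α ⇒* ε).

Relevant sets:
  FIRST(A) = { '+', 'b' }

For E:
  PREDICT(E → A) = { '+', 'b' }
  PREDICT(E → A A b) = { '+', 'b' }
  PREDICT(E → a a E) = { 'a' }
For A:
  PREDICT(A → '+' A a) = { '+' }
  PREDICT(A → b) = { 'b' }

Conflict found: Predict set conflict for E: { '+', 'b' }
The grammar is NOT LL(1).

Answer: No. Predict set conflict for E: { '+', 'b' }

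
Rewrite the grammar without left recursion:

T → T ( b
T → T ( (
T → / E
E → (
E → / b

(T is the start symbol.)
T is directly left-recursive. The standard transformation for
  A → A α₁ | ... | A α_m | β₁ | ... | β_n
is
  A  → β₁ A' | ... | β_n A'
  A' → α₁ A' | ... | α_m A' | ε

T → / E becomes T → / E T'
T → T ( b becomes T' → ( b T'
T → T ( ( becomes T' → ( ( T'
Add T' → ε

Productions for other non-terminals are unchanged:
  E → (
  E → / b

Resulting grammar:
T → / E T'
T' → ( b T'
T' → ( ( T'
T' → ε
E → (
E → / b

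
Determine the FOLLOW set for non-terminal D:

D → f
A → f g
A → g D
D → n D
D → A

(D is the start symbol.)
{ $ }

To compute FOLLOW(D), find every occurrence of D on a right-hand side N → α D β: add FIRST(β) \ {ε}, and if β is empty or nullable also add FOLLOW(N). Iterate to a fixed point.

D is the start symbol, so $ ∈ FOLLOW(D).
In A → g D: D is at the end, add FOLLOW(A)
In D → n D: D is at the end; this adds FOLLOW(D) to itself — nothing new

The FOLLOW sets referred to above (computed the same way, to a fixed point):
  FOLLOW(A) = { $ }

Taking the union: FOLLOW(D) = { $ }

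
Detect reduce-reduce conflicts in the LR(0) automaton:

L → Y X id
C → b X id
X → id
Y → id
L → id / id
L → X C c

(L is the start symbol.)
Augment with L' → L and build the canonical LR(0) collection (I0 = CLOSURE({[L' → . L]}), then GOTO on every symbol after a dot until no new states appear). It has 15 states:
  I0: { [L → . X C c], [L → . Y X id], [L → . id / id], [L' → . L], [X → . id], [Y → . id] }  — shift
  I1: { [L' → L .] }  — accept
  I2: { [C → . b X id], [L → X . C c] }  — shift
  I3: { [L → Y . X id], [X → . id] }  — shift
  I4: { [L → id . / id], [X → id .], [Y → id .] }  — shift, 2 reduces
  I5: { [L → id / . id] }  — shift
  I6: { [L → id / id .] }  — reduce
  I7: { [L → Y X . id] }  — shift
  I8: { [X → id .] }  — reduce
  I9: { [L → Y X id .] }  — reduce
  I10: { [L → X C . c] }  — shift
  I11: { [C → b . X id], [X → . id] }  — shift
  I12: { [C → b X . id] }  — shift
  I13: { [C → b X id .] }  — reduce
  I14: { [L → X C c .] }  — reduce

I4 contains complete items [X → id .], [Y → id .] — reduce-reduce conflict.

Answer: Yes — I4: [X → id .] vs [Y → id .]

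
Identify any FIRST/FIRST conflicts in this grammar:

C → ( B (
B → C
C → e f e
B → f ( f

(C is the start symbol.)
No FIRST/FIRST conflicts.

A FIRST/FIRST conflict occurs when two productions N → α and N → β for the same non-terminal have FIRST(α) ∩ FIRST(β) ≠ ∅ (with ε ∈ FIRST of a nullable right-hand side, so two nullable alternatives also conflict).

FIRST sets of the non-terminals at (or reachable through a nullable prefix from) the front of some alternative:
  FIRST(C) = { '(', 'e' }

Productions for C:
  C → ( B (: FIRST = { '(' }
  C → e f e: FIRST = { 'e' }
Productions for B:
  B → C: FIRST = { '(', 'e' }
  B → f ( f: FIRST = { 'f' }

All alternatives of each non-terminal have pairwise disjoint FIRST sets.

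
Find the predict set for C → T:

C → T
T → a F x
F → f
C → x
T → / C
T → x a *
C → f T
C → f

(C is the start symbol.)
{ '/', 'a', 'x' }

PREDICT(C → T) = (FIRST(RHS) \ {ε}) ∪ (FOLLOW(C) if ε ∈ FIRST(RHS), i.e. RHS ⇒* ε)
FIRST(T) = { '/', 'a', 'x' }
FIRST(T) = { '/', 'a', 'x' }
ε ∉ FIRST(T), so FOLLOW(C) is not added.
PREDICT(C → T) = { '/', 'a', 'x' }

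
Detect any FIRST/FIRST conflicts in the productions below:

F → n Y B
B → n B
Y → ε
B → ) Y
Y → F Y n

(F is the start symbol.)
No FIRST/FIRST conflicts.

A FIRST/FIRST conflict occurs when two productions N → α and N → β for the same non-terminal have FIRST(α) ∩ FIRST(β) ≠ ∅ (with ε ∈ FIRST of a nullable right-hand side, so two nullable alternatives also conflict).

FIRST sets of the non-terminals at (or reachable through a nullable prefix from) the front of some alternative:
  FIRST(F) = { 'n' }

Productions for B:
  B → n B: FIRST = { 'n' }
  B → ) Y: FIRST = { ')' }
Productions for Y:
  Y → ε: FIRST = { ε }
  Y → F Y n: FIRST = { 'n' }
F has only one production, so no FIRST/FIRST conflict is possible there.

All alternatives of each non-terminal have pairwise disjoint FIRST sets.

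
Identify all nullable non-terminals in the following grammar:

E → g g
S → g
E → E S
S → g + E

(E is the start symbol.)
A non-terminal is nullable if it can derive ε (the empty string): either it has an ε-production, or it has a production whose right-hand side consists entirely of nullable non-terminals.

There are no ε-productions, so no non-terminal can derive ε.
No non-terminals are nullable.

Answer: None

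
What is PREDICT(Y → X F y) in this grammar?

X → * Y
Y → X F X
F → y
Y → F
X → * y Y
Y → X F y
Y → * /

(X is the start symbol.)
PREDICT(Y → X F y) = (FIRST(RHS) \ {ε}) ∪ (FOLLOW(Y) if ε ∈ FIRST(RHS), i.e. RHS ⇒* ε)
FIRST(X) = { '*' }
FIRST(X F y) = { '*' }
ε ∉ FIRST(X F y), so FOLLOW(Y) is not added.
PREDICT(Y → X F y) = { '*' }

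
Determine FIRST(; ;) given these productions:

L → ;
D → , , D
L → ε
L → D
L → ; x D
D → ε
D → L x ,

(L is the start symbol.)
{ ';' }

To compute FIRST(; ;), process the symbols left to right:
Symbol ; is a terminal. Add ';' and stop.
FIRST(; ;) = { ';' }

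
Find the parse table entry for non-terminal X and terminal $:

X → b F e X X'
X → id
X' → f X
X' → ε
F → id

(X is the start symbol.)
To find M[X, $], we find productions for X where $ is in the predict set (PREDICT(N → α) = (FIRST(α) \ {ε}) ∪ (FOLLOW(N) if α ⇒* ε)).

X → b F e X X': PREDICT = { 'b' }
X → id: PREDICT = { 'id' }

M[X, $] is empty (no production applies)

Answer: Empty (error entry)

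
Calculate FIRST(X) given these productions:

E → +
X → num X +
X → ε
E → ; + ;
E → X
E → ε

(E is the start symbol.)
From X → num X +:
  - num is a terminal: add 'num' and stop
From X → ε:
  - ε-production, so ε ∈ FIRST(X)

Collecting: FIRST(X) = { 'num', ε }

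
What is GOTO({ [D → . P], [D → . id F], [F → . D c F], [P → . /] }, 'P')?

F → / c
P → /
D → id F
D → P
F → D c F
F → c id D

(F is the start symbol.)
GOTO(I, 'P') = CLOSURE({ [A → αX.β] : [A → α.Xβ] ∈ I, X = 'P' })

Items with dot before 'P', with the dot advanced:
  [D → . P] → [D → P .]
Closure adds nothing (no advanced item has the dot before a non-terminal).

GOTO = { [D → P .] }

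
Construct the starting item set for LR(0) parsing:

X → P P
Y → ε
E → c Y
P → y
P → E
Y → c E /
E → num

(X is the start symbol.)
{ [E → . c Y], [E → . num], [P → . E], [P → . y], [X → . P P], [X' → . X] }

First, augment the grammar with X' → X
I₀ = CLOSURE({ [X' → . X] }):
  [X' → . X] has the dot before X: add [X → . P P]
  [X → . P P] has the dot before P: add [P → . y], [P → . E]
  [P → . E] has the dot before E: add [E → . c Y], [E → . num]
No further items can be added.

I₀ = { [E → . c Y], [E → . num], [P → . E], [P → . y], [X → . P P], [X' → . X] }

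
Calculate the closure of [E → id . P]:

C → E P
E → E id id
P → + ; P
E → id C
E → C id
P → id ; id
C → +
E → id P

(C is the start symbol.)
{ [E → id . P], [P → . + ; P], [P → . id ; id] }

Start with: [E → id . P]
  [E → id . P] has the dot before P: add [P → . + ; P], [P → . id ; id]
No further items can be added.

CLOSURE = { [E → id . P], [P → . + ; P], [P → . id ; id] }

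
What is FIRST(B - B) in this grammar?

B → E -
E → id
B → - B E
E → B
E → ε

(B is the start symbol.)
{ '-', 'id' }

FIRST sets of the non-terminals involved (from the grammar, by fixed-point iteration):
  FIRST(B) = { '-', 'id' }

To compute FIRST(B - B), process the symbols left to right:
Symbol B is a non-terminal. Add FIRST(B) \ {ε} = { '-', 'id' }
B is not nullable (ε ∉ FIRST(B)), so stop here.
FIRST(B - B) = { '-', 'id' }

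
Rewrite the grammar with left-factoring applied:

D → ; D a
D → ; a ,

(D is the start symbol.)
D → ; D'
D' → D a
D' → a ,

Left-factoring transforms A → αβ₁ | αβ₂ into A → αA' and A' → β₁ | β₂
(α is the longest common prefix among the alternatives). Repeat until
no nonterminal has two alternatives with a common prefix.

Round 1: D has alternatives sharing prefix ';'. Introduce D': D → ; D'
  Add: D' → D a
  Add: D' → a ,

No remaining common prefixes — done.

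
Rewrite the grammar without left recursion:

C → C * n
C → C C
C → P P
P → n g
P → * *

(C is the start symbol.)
C → P P C'
C' → * n C'
C' → C C'
C' → ε
P → n g
P → * *

C is directly left-recursive. The standard transformation for
  A → A α₁ | ... | A α_m | β₁ | ... | β_n
is
  A  → β₁ A' | ... | β_n A'
  A' → α₁ A' | ... | α_m A' | ε

C → P P becomes C → P P C'
C → C * n becomes C' → * n C'
C → C C becomes C' → C C'
Add C' → ε

Productions for other non-terminals are unchanged:
  P → n g
  P → * *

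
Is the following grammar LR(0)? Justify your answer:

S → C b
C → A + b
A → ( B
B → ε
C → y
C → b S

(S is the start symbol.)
A grammar is LR(0) if no state in the canonical LR(0) collection has:
  - both a shift item (dot before a terminal) and a complete item (shift-reduce conflict), or
  - two or more complete items (reduce-reduce conflict; the accept item [S' → S .] counts as a complete item here).

Augment with S' → S and build the canonical LR(0) collection (I0 = CLOSURE({[S' → . S]}), then GOTO on every symbol after a dot until no new states appear). It has 12 states:
  I0: { [A → . ( B], [C → . A + b], [C → . b S], [C → . y], [S → . C b], [S' → . S] }  — shift
  I1: { [A → ( . B], [B → .] }  — reduce
  I2: { [C → A . + b] }  — shift
  I3: { [S → C . b] }  — shift
  I4: { [S' → S .] }  — accept
  I5: { [A → . ( B], [C → . A + b], [C → . b S], [C → . y], [C → b . S], [S → . C b] }  — shift
  I6: { [C → y .] }  — reduce
  I7: { [C → b S .] }  — reduce
  I8: { [S → C b .] }  — reduce
  I9: { [C → A + . b] }  — shift
  I10: { [C → A + b .] }  — reduce
  I11: { [A → ( B .] }  — reduce

Every state is either a pure shift/goto state or contains exactly one complete item and nothing to shift — no conflicts. The grammar is LR(0).

Answer: Yes, the grammar is LR(0)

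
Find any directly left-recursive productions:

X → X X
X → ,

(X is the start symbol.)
X → X X: LEFT RECURSIVE (starts with X)
X → ,: starts with ','

The grammar has direct left recursion on: X.

Answer: Yes, X is left-recursive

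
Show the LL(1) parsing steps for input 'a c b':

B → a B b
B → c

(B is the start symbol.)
Stack is shown with the top on the left.

Stack    Input    Action
------------------------
B $      a c b $  output B → a B b
a B b $  a c b $  match 'a'
B b $    c b $    output B → c
c b $    c b $    match 'c'
b $      b $      match 'b'
$        $        accept

The string is accepted.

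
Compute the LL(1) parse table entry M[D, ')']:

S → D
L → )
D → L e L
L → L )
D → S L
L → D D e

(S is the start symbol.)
To find M[D, ')'], we find productions for D where ')' is in the predict set (PREDICT(N → α) = (FIRST(α) \ {ε}) ∪ (FOLLOW(N) if α ⇒* ε)).

Relevant sets:
  FIRST(L) = { ')' }
  FIRST(S) = { ')' }

D → L e L: PREDICT = { ')' }
  ')' is in predict set, so this production goes in M[D, ')']
D → S L: PREDICT = { ')' }
  ')' is in predict set, so this production goes in M[D, ')']

M[D, ')'] = D → L e L, D → S L  (a multiply-defined cell — the grammar is not LL(1))

Answer: D → L e L, D → S L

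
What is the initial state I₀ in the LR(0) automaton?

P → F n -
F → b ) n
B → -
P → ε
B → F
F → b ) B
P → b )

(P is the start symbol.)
First, augment the grammar with P' → P
I₀ = CLOSURE({ [P' → . P] }):
  [P' → . P] has the dot before P: add [P → . F n -], [P → .], [P → . b )]
  [P → . F n -] has the dot before F: add [F → . b ) n], [F → . b ) B]
No further items can be added.

I₀ = { [F → . b ) B], [F → . b ) n], [P → . F n -], [P → . b )], [P → .], [P' → . P] }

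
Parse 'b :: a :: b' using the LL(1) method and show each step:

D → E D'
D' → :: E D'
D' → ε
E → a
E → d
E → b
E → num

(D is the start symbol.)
Stack is shown with the top on the left.

Stack      Input          Action
--------------------------------
D $        b :: a :: b $  output D → E D'
E D' $     b :: a :: b $  output E → b
b D' $     b :: a :: b $  match 'b'
D' $       :: a :: b $    output D' → :: E D'
:: E D' $  :: a :: b $    match '::'
E D' $     a :: b $       output E → a
a D' $     a :: b $       match 'a'
D' $       :: b $         output D' → :: E D'
:: E D' $  :: b $         match '::'
E D' $     b $            output E → b
b D' $     b $            match 'b'
D' $       $              output D' → ε
$          $              accept

The string is accepted.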